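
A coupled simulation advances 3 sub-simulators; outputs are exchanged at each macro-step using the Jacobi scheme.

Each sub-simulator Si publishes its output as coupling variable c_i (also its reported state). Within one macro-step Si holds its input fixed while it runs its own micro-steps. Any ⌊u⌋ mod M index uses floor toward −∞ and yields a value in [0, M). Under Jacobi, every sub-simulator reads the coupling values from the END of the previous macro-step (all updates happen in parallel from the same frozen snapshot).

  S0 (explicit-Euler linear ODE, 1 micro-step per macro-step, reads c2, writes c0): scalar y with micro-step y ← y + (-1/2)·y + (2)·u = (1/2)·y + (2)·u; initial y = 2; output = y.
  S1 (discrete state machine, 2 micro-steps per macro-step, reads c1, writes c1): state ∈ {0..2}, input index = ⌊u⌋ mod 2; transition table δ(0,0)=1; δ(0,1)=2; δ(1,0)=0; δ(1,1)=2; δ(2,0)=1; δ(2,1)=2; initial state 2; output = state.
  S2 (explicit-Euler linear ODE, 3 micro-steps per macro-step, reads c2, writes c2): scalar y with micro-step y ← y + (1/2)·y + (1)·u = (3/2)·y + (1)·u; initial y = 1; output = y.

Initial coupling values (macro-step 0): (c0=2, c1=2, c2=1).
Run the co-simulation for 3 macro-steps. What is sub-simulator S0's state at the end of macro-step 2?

S0 state at macro-step 2 = 71/4

macro 1: S0 reads c2=1 → after 1×micro: 3; S1 reads c1=2 → after 2×micro: 0; S2 reads c2=1 → after 3×micro: 65/8 ⇒ (c0=3, c1=0, c2=65/8)
macro 2: S0 reads c2=65/8 → after 1×micro: 71/4; S1 reads c1=0 → after 2×micro: 0; S2 reads c2=65/8 → after 3×micro: 4225/64 ⇒ (c0=71/4, c1=0, c2=4225/64)
macro 3: S0 reads c2=4225/64 → after 1×micro: 4509/32; S1 reads c1=0 → after 2×micro: 0; S2 reads c2=4225/64 → after 3×micro: 274625/512 ⇒ (c0=4509/32, c1=0, c2=274625/512)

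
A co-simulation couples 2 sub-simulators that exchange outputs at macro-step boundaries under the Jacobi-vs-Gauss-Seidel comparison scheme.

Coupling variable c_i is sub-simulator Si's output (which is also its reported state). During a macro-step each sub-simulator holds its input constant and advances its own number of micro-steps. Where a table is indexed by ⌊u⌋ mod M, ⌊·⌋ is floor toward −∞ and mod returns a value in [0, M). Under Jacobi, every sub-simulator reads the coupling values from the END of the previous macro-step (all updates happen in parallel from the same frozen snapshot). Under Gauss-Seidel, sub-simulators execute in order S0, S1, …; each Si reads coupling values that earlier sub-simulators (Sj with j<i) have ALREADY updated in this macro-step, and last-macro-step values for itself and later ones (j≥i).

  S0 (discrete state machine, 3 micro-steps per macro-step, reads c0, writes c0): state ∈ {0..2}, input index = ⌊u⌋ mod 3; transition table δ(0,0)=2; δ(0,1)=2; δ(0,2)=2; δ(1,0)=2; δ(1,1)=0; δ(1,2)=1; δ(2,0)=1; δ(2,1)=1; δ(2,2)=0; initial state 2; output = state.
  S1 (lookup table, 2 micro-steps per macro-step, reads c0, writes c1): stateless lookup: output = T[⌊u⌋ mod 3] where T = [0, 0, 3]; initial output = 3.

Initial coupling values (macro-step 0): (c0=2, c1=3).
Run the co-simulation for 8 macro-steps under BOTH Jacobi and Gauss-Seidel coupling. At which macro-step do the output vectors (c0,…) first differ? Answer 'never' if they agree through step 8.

[Jacobi] macro 1: S0 reads c0=2 → after 3×micro: 0; S1 reads c0=2 → after 2×micro: 3 ⇒ (c0=0, c1=3)
[Jacobi] macro 2: S0 reads c0=0 → after 3×micro: 2; S1 reads c0=0 → after 2×micro: 0 ⇒ (c0=2, c1=0)
[Jacobi] macro 3: S0 reads c0=2 → after 3×micro: 0; S1 reads c0=2 → after 2×micro: 3 ⇒ (c0=0, c1=3)
[Jacobi] macro 4: S0 reads c0=0 → after 3×micro: 2; S1 reads c0=0 → after 2×micro: 0 ⇒ (c0=2, c1=0)
[Jacobi] macro 5: S0 reads c0=2 → after 3×micro: 0; S1 reads c0=2 → after 2×micro: 3 ⇒ (c0=0, c1=3)
[Jacobi] macro 6: S0 reads c0=0 → after 3×micro: 2; S1 reads c0=0 → after 2×micro: 0 ⇒ (c0=2, c1=0)
[Jacobi] macro 7: S0 reads c0=2 → after 3×micro: 0; S1 reads c0=2 → after 2×micro: 3 ⇒ (c0=0, c1=3)
[Jacobi] macro 8: S0 reads c0=0 → after 3×micro: 2; S1 reads c0=0 → after 2×micro: 0 ⇒ (c0=2, c1=0)
[Gauss-Seidel] macro 1: S0 reads c0=2 → after 3×micro: 0; S1 reads c0=0 → after 2×micro: 0 ⇒ (c0=0, c1=0)
[Gauss-Seidel] macro 2: S0 reads c0=0 → after 3×micro: 2; S1 reads c0=2 → after 2×micro: 3 ⇒ (c0=2, c1=3)
[Gauss-Seidel] macro 3: S0 reads c0=2 → after 3×micro: 0; S1 reads c0=0 → after 2×micro: 0 ⇒ (c0=0, c1=0)
[Gauss-Seidel] macro 4: S0 reads c0=0 → after 3×micro: 2; S1 reads c0=2 → after 2×micro: 3 ⇒ (c0=2, c1=3)
[Gauss-Seidel] macro 5: S0 reads c0=2 → after 3×micro: 0; S1 reads c0=0 → after 2×micro: 0 ⇒ (c0=0, c1=0)
[Gauss-Seidel] macro 6: S0 reads c0=0 → after 3×micro: 2; S1 reads c0=2 → after 2×micro: 3 ⇒ (c0=2, c1=3)
[Gauss-Seidel] macro 7: S0 reads c0=2 → after 3×micro: 0; S1 reads c0=0 → after 2×micro: 0 ⇒ (c0=0, c1=0)
[Gauss-Seidel] macro 8: S0 reads c0=0 → after 3×micro: 2; S1 reads c0=2 → after 2×micro: 3 ⇒ (c0=2, c1=3)

first divergence at macro-step: 1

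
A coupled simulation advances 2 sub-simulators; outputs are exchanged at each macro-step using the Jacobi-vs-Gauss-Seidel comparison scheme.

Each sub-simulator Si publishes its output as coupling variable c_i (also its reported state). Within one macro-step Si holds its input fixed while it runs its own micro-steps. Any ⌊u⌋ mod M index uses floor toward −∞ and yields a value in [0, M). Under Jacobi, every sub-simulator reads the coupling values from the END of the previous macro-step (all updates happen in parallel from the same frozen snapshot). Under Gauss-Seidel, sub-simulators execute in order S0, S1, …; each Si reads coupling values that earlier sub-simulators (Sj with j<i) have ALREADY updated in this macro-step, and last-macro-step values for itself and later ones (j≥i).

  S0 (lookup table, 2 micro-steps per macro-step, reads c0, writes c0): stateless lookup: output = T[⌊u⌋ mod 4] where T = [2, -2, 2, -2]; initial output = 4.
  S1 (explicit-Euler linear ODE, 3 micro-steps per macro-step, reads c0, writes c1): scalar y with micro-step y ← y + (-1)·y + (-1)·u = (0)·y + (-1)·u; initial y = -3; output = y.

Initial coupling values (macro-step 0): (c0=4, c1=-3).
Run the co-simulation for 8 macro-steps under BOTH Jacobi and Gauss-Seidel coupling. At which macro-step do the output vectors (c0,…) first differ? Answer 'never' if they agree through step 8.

[Jacobi] macro 1: S0 reads c0=4 → after 2×micro: 2; S1 reads c0=4 → after 3×micro: -4 ⇒ (c0=2, c1=-4)
[Jacobi] macro 2: S0 reads c0=2 → after 2×micro: 2; S1 reads c0=2 → after 3×micro: -2 ⇒ (c0=2, c1=-2)
[Jacobi] macro 3: S0 reads c0=2 → after 2×micro: 2; S1 reads c0=2 → after 3×micro: -2 ⇒ (c0=2, c1=-2)
[Jacobi] macro 4: S0 reads c0=2 → after 2×micro: 2; S1 reads c0=2 → after 3×micro: -2 ⇒ (c0=2, c1=-2)
[Jacobi] macro 5: S0 reads c0=2 → after 2×micro: 2; S1 reads c0=2 → after 3×micro: -2 ⇒ (c0=2, c1=-2)
[Jacobi] macro 6: S0 reads c0=2 → after 2×micro: 2; S1 reads c0=2 → after 3×micro: -2 ⇒ (c0=2, c1=-2)
[Jacobi] macro 7: S0 reads c0=2 → after 2×micro: 2; S1 reads c0=2 → after 3×micro: -2 ⇒ (c0=2, c1=-2)
[Jacobi] macro 8: S0 reads c0=2 → after 2×micro: 2; S1 reads c0=2 → after 3×micro: -2 ⇒ (c0=2, c1=-2)
[Gauss-Seidel] macro 1: S0 reads c0=4 → after 2×micro: 2; S1 reads c0=2 → after 3×micro: -2 ⇒ (c0=2, c1=-2)
[Gauss-Seidel] macro 2: S0 reads c0=2 → after 2×micro: 2; S1 reads c0=2 → after 3×micro: -2 ⇒ (c0=2, c1=-2)
[Gauss-Seidel] macro 3: S0 reads c0=2 → after 2×micro: 2; S1 reads c0=2 → after 3×micro: -2 ⇒ (c0=2, c1=-2)
[Gauss-Seidel] macro 4: S0 reads c0=2 → after 2×micro: 2; S1 reads c0=2 → after 3×micro: -2 ⇒ (c0=2, c1=-2)
[Gauss-Seidel] macro 5: S0 reads c0=2 → after 2×micro: 2; S1 reads c0=2 → after 3×micro: -2 ⇒ (c0=2, c1=-2)
[Gauss-Seidel] macro 6: S0 reads c0=2 → after 2×micro: 2; S1 reads c0=2 → after 3×micro: -2 ⇒ (c0=2, c1=-2)
[Gauss-Seidel] macro 7: S0 reads c0=2 → after 2×micro: 2; S1 reads c0=2 → after 3×micro: -2 ⇒ (c0=2, c1=-2)
[Gauss-Seidel] macro 8: S0 reads c0=2 → after 2×micro: 2; S1 reads c0=2 → after 3×micro: -2 ⇒ (c0=2, c1=-2)

first divergence at macro-step: 1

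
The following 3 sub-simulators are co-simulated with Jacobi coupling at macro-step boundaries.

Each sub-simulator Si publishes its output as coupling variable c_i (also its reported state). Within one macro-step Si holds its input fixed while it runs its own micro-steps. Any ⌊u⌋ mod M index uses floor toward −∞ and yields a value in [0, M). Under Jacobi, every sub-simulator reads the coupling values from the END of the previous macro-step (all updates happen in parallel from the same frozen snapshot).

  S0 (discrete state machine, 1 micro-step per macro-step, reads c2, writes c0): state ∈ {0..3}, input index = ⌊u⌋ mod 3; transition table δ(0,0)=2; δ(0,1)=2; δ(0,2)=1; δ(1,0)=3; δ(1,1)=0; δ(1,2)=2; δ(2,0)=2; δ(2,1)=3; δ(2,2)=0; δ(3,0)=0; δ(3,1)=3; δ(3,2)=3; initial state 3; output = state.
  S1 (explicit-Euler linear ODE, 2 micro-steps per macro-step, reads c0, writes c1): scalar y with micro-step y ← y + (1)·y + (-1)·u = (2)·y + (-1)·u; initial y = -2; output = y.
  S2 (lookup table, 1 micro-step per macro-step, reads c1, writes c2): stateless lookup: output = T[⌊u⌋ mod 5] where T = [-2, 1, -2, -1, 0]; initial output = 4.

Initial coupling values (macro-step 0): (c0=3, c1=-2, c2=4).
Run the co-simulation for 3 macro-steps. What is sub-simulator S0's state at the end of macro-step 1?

macro 1: S0 reads c2=4 → after 1×micro: 3; S1 reads c0=3 → after 2×micro: -17; S2 reads c1=-2 → after 1×micro: -1 ⇒ (c0=3, c1=-17, c2=-1)
macro 2: S0 reads c2=-1 → after 1×micro: 3; S1 reads c0=3 → after 2×micro: -77; S2 reads c1=-17 → after 1×micro: -1 ⇒ (c0=3, c1=-77, c2=-1)
macro 3: S0 reads c2=-1 → after 1×micro: 3; S1 reads c0=3 → after 2×micro: -317; S2 reads c1=-77 → after 1×micro: -1 ⇒ (c0=3, c1=-317, c2=-1)

S0 state at macro-step 1 = 3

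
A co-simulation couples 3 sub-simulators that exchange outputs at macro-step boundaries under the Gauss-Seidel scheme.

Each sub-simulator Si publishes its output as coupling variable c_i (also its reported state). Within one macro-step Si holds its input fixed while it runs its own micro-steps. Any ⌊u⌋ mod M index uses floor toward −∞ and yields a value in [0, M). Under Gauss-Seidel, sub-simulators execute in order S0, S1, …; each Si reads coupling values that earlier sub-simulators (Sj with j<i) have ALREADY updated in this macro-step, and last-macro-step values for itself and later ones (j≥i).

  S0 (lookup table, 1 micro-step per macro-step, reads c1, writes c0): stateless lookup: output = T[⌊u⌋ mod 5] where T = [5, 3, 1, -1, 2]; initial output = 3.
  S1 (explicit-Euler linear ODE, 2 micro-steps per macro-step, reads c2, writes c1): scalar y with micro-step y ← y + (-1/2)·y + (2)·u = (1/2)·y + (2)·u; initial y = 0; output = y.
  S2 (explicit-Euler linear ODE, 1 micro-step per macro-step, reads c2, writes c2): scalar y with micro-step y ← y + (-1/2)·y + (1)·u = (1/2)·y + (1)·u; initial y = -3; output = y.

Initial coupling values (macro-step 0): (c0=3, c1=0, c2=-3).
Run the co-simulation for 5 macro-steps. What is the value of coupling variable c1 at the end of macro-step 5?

c1 at macro-step 5 = -13995/256

macro 1: S0 reads c1=0 → after 1×micro: 5; S1 reads c2=-3 → after 2×micro: -9; S2 reads c2=-3 → after 1×micro: -9/2 ⇒ (c0=5, c1=-9, c2=-9/2)
macro 2: S0 reads c1=-9 → after 1×micro: 3; S1 reads c2=-9/2 → after 2×micro: -63/4; S2 reads c2=-9/2 → after 1×micro: -27/4 ⇒ (c0=3, c1=-63/4, c2=-27/4)
macro 3: S0 reads c1=-63/4 → after 1×micro: 2; S1 reads c2=-27/4 → after 2×micro: -387/16; S2 reads c2=-27/4 → after 1×micro: -81/8 ⇒ (c0=2, c1=-387/16, c2=-81/8)
macro 4: S0 reads c1=-387/16 → after 1×micro: 5; S1 reads c2=-81/8 → after 2×micro: -2331/64; S2 reads c2=-81/8 → after 1×micro: -243/16 ⇒ (c0=5, c1=-2331/64, c2=-243/16)
macro 5: S0 reads c1=-2331/64 → after 1×micro: -1; S1 reads c2=-243/16 → after 2×micro: -13995/256; S2 reads c2=-243/16 → after 1×micro: -729/32 ⇒ (c0=-1, c1=-13995/256, c2=-729/32)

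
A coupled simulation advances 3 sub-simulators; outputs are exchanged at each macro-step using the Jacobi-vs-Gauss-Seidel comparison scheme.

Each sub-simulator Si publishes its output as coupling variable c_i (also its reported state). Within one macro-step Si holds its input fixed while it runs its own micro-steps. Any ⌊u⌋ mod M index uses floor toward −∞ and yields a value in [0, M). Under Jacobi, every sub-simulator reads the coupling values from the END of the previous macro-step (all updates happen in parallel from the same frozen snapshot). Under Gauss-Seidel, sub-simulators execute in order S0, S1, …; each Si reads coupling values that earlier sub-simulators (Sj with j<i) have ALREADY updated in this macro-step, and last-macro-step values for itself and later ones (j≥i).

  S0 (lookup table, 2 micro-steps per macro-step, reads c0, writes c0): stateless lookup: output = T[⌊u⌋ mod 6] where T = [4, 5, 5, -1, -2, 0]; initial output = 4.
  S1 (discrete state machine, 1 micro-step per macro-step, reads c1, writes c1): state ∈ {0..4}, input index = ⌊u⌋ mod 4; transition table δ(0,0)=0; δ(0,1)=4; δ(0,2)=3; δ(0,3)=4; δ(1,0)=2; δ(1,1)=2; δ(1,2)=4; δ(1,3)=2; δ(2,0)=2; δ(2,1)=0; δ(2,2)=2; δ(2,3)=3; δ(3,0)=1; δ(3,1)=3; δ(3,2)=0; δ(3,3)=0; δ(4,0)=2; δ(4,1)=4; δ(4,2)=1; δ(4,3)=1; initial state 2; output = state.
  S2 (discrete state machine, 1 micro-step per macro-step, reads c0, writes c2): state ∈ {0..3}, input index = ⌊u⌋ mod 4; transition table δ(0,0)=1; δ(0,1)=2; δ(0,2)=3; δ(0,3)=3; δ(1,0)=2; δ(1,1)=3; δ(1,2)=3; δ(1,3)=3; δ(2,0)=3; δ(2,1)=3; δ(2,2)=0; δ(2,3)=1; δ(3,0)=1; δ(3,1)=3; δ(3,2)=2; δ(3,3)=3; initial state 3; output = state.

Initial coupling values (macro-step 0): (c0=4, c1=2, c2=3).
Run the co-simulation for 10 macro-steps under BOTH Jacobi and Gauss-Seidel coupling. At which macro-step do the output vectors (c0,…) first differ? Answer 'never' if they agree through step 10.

first divergence at macro-step: 1

[Jacobi] macro 1: S0 reads c0=4 → after 2×micro: -2; S1 reads c1=2 → after 1×micro: 2; S2 reads c0=4 → after 1×micro: 1 ⇒ (c0=-2, c1=2, c2=1)
[Jacobi] macro 2: S0 reads c0=-2 → after 2×micro: -2; S1 reads c1=2 → after 1×micro: 2; S2 reads c0=-2 → after 1×micro: 3 ⇒ (c0=-2, c1=2, c2=3)
[Jacobi] macro 3: S0 reads c0=-2 → after 2×micro: -2; S1 reads c1=2 → after 1×micro: 2; S2 reads c0=-2 → after 1×micro: 2 ⇒ (c0=-2, c1=2, c2=2)
[Jacobi] macro 4: S0 reads c0=-2 → after 2×micro: -2; S1 reads c1=2 → after 1×micro: 2; S2 reads c0=-2 → after 1×micro: 0 ⇒ (c0=-2, c1=2, c2=0)
[Jacobi] macro 5: S0 reads c0=-2 → after 2×micro: -2; S1 reads c1=2 → after 1×micro: 2; S2 reads c0=-2 → after 1×micro: 3 ⇒ (c0=-2, c1=2, c2=3)
[Jacobi] macro 6: S0 reads c0=-2 → after 2×micro: -2; S1 reads c1=2 → after 1×micro: 2; S2 reads c0=-2 → after 1×micro: 2 ⇒ (c0=-2, c1=2, c2=2)
[Jacobi] macro 7: S0 reads c0=-2 → after 2×micro: -2; S1 reads c1=2 → after 1×micro: 2; S2 reads c0=-2 → after 1×micro: 0 ⇒ (c0=-2, c1=2, c2=0)
[Jacobi] macro 8: S0 reads c0=-2 → after 2×micro: -2; S1 reads c1=2 → after 1×micro: 2; S2 reads c0=-2 → after 1×micro: 3 ⇒ (c0=-2, c1=2, c2=3)
[Jacobi] macro 9: S0 reads c0=-2 → after 2×micro: -2; S1 reads c1=2 → after 1×micro: 2; S2 reads c0=-2 → after 1×micro: 2 ⇒ (c0=-2, c1=2, c2=2)
[Jacobi] macro 10: S0 reads c0=-2 → after 2×micro: -2; S1 reads c1=2 → after 1×micro: 2; S2 reads c0=-2 → after 1×micro: 0 ⇒ (c0=-2, c1=2, c2=0)
[Gauss-Seidel] macro 1: S0 reads c0=4 → after 2×micro: -2; S1 reads c1=2 → after 1×micro: 2; S2 reads c0=-2 → after 1×micro: 2 ⇒ (c0=-2, c1=2, c2=2)
[Gauss-Seidel] macro 2: S0 reads c0=-2 → after 2×micro: -2; S1 reads c1=2 → after 1×micro: 2; S2 reads c0=-2 → after 1×micro: 0 ⇒ (c0=-2, c1=2, c2=0)
[Gauss-Seidel] macro 3: S0 reads c0=-2 → after 2×micro: -2; S1 reads c1=2 → after 1×micro: 2; S2 reads c0=-2 → after 1×micro: 3 ⇒ (c0=-2, c1=2, c2=3)
[Gauss-Seidel] macro 4: S0 reads c0=-2 → after 2×micro: -2; S1 reads c1=2 → after 1×micro: 2; S2 reads c0=-2 → after 1×micro: 2 ⇒ (c0=-2, c1=2, c2=2)
[Gauss-Seidel] macro 5: S0 reads c0=-2 → after 2×micro: -2; S1 reads c1=2 → after 1×micro: 2; S2 reads c0=-2 → after 1×micro: 0 ⇒ (c0=-2, c1=2, c2=0)
[Gauss-Seidel] macro 6: S0 reads c0=-2 → after 2×micro: -2; S1 reads c1=2 → after 1×micro: 2; S2 reads c0=-2 → after 1×micro: 3 ⇒ (c0=-2, c1=2, c2=3)
[Gauss-Seidel] macro 7: S0 reads c0=-2 → after 2×micro: -2; S1 reads c1=2 → after 1×micro: 2; S2 reads c0=-2 → after 1×micro: 2 ⇒ (c0=-2, c1=2, c2=2)
[Gauss-Seidel] macro 8: S0 reads c0=-2 → after 2×micro: -2; S1 reads c1=2 → after 1×micro: 2; S2 reads c0=-2 → after 1×micro: 0 ⇒ (c0=-2, c1=2, c2=0)
[Gauss-Seidel] macro 9: S0 reads c0=-2 → after 2×micro: -2; S1 reads c1=2 → after 1×micro: 2; S2 reads c0=-2 → after 1×micro: 3 ⇒ (c0=-2, c1=2, c2=3)
[Gauss-Seidel] macro 10: S0 reads c0=-2 → after 2×micro: -2; S1 reads c1=2 → after 1×micro: 2; S2 reads c0=-2 → after 1×micro: 2 ⇒ (c0=-2, c1=2, c2=2)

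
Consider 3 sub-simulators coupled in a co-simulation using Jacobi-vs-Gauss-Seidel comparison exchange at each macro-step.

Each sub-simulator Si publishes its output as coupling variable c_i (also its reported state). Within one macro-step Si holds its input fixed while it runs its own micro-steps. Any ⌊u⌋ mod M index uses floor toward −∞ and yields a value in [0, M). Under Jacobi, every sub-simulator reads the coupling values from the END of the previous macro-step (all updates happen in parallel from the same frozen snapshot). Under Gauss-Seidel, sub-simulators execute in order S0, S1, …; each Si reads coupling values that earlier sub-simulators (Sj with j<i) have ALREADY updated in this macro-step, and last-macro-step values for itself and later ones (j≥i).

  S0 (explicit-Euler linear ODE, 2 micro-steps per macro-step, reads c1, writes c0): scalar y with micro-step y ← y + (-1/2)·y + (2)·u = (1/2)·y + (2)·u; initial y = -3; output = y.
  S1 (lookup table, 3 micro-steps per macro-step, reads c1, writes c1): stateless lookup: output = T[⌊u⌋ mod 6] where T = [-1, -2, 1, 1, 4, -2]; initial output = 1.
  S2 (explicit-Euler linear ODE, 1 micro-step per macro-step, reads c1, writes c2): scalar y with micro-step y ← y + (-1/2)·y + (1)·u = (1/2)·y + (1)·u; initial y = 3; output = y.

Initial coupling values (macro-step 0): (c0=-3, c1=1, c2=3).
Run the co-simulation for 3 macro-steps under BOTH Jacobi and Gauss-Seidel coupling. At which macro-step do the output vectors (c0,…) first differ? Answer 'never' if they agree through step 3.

[Jacobi] macro 1: S0 reads c1=1 → after 2×micro: 9/4; S1 reads c1=1 → after 3×micro: -2; S2 reads c1=1 → after 1×micro: 5/2 ⇒ (c0=9/4, c1=-2, c2=5/2)
[Jacobi] macro 2: S0 reads c1=-2 → after 2×micro: -87/16; S1 reads c1=-2 → after 3×micro: 4; S2 reads c1=-2 → after 1×micro: -3/4 ⇒ (c0=-87/16, c1=4, c2=-3/4)
[Jacobi] macro 3: S0 reads c1=4 → after 2×micro: 681/64; S1 reads c1=4 → after 3×micro: 4; S2 reads c1=4 → after 1×micro: 29/8 ⇒ (c0=681/64, c1=4, c2=29/8)
[Gauss-Seidel] macro 1: S0 reads c1=1 → after 2×micro: 9/4; S1 reads c1=1 → after 3×micro: -2; S2 reads c1=-2 → after 1×micro: -1/2 ⇒ (c0=9/4, c1=-2, c2=-1/2)
[Gauss-Seidel] macro 2: S0 reads c1=-2 → after 2×micro: -87/16; S1 reads c1=-2 → after 3×micro: 4; S2 reads c1=4 → after 1×micro: 15/4 ⇒ (c0=-87/16, c1=4, c2=15/4)
[Gauss-Seidel] macro 3: S0 reads c1=4 → after 2×micro: 681/64; S1 reads c1=4 → after 3×micro: 4; S2 reads c1=4 → after 1×micro: 47/8 ⇒ (c0=681/64, c1=4, c2=47/8)

first divergence at macro-step: 1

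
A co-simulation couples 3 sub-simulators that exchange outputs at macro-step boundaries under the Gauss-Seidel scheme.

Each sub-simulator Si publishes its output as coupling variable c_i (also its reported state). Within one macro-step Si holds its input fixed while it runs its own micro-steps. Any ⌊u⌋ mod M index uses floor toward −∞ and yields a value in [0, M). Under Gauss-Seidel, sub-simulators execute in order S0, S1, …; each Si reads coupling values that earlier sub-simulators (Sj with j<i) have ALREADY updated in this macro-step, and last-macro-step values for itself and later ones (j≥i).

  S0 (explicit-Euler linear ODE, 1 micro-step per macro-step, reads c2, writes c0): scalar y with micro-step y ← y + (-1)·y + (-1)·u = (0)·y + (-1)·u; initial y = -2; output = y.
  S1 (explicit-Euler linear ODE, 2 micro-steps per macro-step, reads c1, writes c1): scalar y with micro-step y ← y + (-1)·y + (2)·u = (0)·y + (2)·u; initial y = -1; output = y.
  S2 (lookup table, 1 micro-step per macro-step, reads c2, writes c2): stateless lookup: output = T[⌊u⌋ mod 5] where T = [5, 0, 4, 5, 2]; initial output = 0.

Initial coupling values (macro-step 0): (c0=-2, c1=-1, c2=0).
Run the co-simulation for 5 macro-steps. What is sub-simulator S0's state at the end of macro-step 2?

macro 1: S0 reads c2=0 → after 1×micro: 0; S1 reads c1=-1 → after 2×micro: -2; S2 reads c2=0 → after 1×micro: 5 ⇒ (c0=0, c1=-2, c2=5)
macro 2: S0 reads c2=5 → after 1×micro: -5; S1 reads c1=-2 → after 2×micro: -4; S2 reads c2=5 → after 1×micro: 5 ⇒ (c0=-5, c1=-4, c2=5)
macro 3: S0 reads c2=5 → after 1×micro: -5; S1 reads c1=-4 → after 2×micro: -8; S2 reads c2=5 → after 1×micro: 5 ⇒ (c0=-5, c1=-8, c2=5)
macro 4: S0 reads c2=5 → after 1×micro: -5; S1 reads c1=-8 → after 2×micro: -16; S2 reads c2=5 → after 1×micro: 5 ⇒ (c0=-5, c1=-16, c2=5)
macro 5: S0 reads c2=5 → after 1×micro: -5; S1 reads c1=-16 → after 2×micro: -32; S2 reads c2=5 → after 1×micro: 5 ⇒ (c0=-5, c1=-32, c2=5)

S0 state at macro-step 2 = -5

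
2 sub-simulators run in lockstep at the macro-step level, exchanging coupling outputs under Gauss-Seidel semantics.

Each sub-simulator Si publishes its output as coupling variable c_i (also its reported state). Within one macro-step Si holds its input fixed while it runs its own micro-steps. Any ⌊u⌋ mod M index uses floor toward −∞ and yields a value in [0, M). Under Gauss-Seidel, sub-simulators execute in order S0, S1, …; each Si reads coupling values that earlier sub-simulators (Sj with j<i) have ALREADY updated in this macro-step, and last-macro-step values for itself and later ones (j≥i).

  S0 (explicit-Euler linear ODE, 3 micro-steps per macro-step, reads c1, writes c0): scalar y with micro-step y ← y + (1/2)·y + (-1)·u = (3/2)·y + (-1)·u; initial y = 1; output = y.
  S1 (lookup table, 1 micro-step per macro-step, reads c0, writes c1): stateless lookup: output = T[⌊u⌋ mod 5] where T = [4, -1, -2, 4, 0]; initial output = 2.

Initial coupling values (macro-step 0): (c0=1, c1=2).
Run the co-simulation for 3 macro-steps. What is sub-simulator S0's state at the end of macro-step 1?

macro 1: S0 reads c1=2 → after 3×micro: -49/8; S1 reads c0=-49/8 → after 1×micro: 4 ⇒ (c0=-49/8, c1=4)
macro 2: S0 reads c1=4 → after 3×micro: -2539/64; S1 reads c0=-2539/64 → after 1×micro: 4 ⇒ (c0=-2539/64, c1=4)
macro 3: S0 reads c1=4 → after 3×micro: -78281/512; S1 reads c0=-78281/512 → after 1×micro: -2 ⇒ (c0=-78281/512, c1=-2)

S0 state at macro-step 1 = -49/8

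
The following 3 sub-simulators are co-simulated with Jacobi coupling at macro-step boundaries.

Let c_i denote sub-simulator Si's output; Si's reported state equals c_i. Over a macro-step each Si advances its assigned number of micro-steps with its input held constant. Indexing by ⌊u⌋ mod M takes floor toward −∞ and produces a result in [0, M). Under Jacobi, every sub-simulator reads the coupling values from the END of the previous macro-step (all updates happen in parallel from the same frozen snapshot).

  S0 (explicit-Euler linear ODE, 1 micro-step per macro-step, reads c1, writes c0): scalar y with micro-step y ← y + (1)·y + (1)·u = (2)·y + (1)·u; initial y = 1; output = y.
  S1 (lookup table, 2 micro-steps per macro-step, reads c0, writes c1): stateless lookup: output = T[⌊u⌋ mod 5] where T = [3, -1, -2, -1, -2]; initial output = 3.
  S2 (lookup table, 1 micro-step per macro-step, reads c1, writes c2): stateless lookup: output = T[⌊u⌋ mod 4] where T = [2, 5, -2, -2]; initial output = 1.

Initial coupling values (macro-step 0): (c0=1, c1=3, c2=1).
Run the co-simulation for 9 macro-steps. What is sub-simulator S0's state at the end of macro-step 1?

S0 state at macro-step 1 = 5

macro 1: S0 reads c1=3 → after 1×micro: 5; S1 reads c0=1 → after 2×micro: -1; S2 reads c1=3 → after 1×micro: -2 ⇒ (c0=5, c1=-1, c2=-2)
macro 2: S0 reads c1=-1 → after 1×micro: 9; S1 reads c0=5 → after 2×micro: 3; S2 reads c1=-1 → after 1×micro: -2 ⇒ (c0=9, c1=3, c2=-2)
macro 3: S0 reads c1=3 → after 1×micro: 21; S1 reads c0=9 → after 2×micro: -2; S2 reads c1=3 → after 1×micro: -2 ⇒ (c0=21, c1=-2, c2=-2)
macro 4: S0 reads c1=-2 → after 1×micro: 40; S1 reads c0=21 → after 2×micro: -1; S2 reads c1=-2 → after 1×micro: -2 ⇒ (c0=40, c1=-1, c2=-2)
macro 5: S0 reads c1=-1 → after 1×micro: 79; S1 reads c0=40 → after 2×micro: 3; S2 reads c1=-1 → after 1×micro: -2 ⇒ (c0=79, c1=3, c2=-2)
macro 6: S0 reads c1=3 → after 1×micro: 161; S1 reads c0=79 → after 2×micro: -2; S2 reads c1=3 → after 1×micro: -2 ⇒ (c0=161, c1=-2, c2=-2)
macro 7: S0 reads c1=-2 → after 1×micro: 320; S1 reads c0=161 → after 2×micro: -1; S2 reads c1=-2 → after 1×micro: -2 ⇒ (c0=320, c1=-1, c2=-2)
macro 8: S0 reads c1=-1 → after 1×micro: 639; S1 reads c0=320 → after 2×micro: 3; S2 reads c1=-1 → after 1×micro: -2 ⇒ (c0=639, c1=3, c2=-2)
macro 9: S0 reads c1=3 → after 1×micro: 1281; S1 reads c0=639 → after 2×micro: -2; S2 reads c1=3 → after 1×micro: -2 ⇒ (c0=1281, c1=-2, c2=-2)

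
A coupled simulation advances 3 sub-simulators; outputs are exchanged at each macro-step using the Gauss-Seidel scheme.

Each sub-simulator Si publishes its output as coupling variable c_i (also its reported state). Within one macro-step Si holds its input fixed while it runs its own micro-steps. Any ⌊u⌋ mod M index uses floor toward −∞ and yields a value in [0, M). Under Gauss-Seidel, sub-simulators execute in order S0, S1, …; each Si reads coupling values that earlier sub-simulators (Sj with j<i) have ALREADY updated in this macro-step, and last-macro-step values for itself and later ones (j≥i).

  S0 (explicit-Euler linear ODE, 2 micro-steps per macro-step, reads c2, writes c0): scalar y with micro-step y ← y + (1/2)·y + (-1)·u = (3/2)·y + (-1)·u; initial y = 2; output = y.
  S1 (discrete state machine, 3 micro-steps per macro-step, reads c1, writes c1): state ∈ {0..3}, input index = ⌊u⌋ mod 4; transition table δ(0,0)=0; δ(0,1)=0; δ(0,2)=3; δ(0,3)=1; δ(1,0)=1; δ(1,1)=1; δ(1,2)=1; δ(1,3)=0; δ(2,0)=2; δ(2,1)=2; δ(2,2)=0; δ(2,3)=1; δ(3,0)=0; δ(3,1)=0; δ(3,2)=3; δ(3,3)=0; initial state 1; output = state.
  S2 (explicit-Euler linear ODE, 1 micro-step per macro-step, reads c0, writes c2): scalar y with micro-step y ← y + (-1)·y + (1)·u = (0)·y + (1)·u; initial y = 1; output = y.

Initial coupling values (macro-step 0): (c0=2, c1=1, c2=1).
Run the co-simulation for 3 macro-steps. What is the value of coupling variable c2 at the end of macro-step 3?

macro 1: S0 reads c2=1 → after 2×micro: 2; S1 reads c1=1 → after 3×micro: 1; S2 reads c0=2 → after 1×micro: 2 ⇒ (c0=2, c1=1, c2=2)
macro 2: S0 reads c2=2 → after 2×micro: -1/2; S1 reads c1=1 → after 3×micro: 1; S2 reads c0=-1/2 → after 1×micro: -1/2 ⇒ (c0=-1/2, c1=1, c2=-1/2)
macro 3: S0 reads c2=-1/2 → after 2×micro: 1/8; S1 reads c1=1 → after 3×micro: 1; S2 reads c0=1/8 → after 1×micro: 1/8 ⇒ (c0=1/8, c1=1, c2=1/8)

c2 at macro-step 3 = 1/8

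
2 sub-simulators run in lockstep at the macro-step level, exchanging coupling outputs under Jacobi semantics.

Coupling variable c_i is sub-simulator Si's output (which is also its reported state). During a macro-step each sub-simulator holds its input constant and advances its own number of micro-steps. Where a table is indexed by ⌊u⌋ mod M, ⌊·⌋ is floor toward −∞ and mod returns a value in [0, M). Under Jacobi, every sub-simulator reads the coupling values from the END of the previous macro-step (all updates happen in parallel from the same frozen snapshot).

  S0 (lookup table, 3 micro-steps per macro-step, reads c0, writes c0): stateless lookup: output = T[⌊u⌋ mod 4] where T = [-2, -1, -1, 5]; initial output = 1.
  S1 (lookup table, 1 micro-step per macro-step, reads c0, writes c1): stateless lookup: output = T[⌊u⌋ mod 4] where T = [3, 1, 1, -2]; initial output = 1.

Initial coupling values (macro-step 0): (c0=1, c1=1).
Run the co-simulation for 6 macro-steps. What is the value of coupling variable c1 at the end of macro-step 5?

macro 1: S0 reads c0=1 → after 3×micro: -1; S1 reads c0=1 → after 1×micro: 1 ⇒ (c0=-1, c1=1)
macro 2: S0 reads c0=-1 → after 3×micro: 5; S1 reads c0=-1 → after 1×micro: -2 ⇒ (c0=5, c1=-2)
macro 3: S0 reads c0=5 → after 3×micro: -1; S1 reads c0=5 → after 1×micro: 1 ⇒ (c0=-1, c1=1)
macro 4: S0 reads c0=-1 → after 3×micro: 5; S1 reads c0=-1 → after 1×micro: -2 ⇒ (c0=5, c1=-2)
macro 5: S0 reads c0=5 → after 3×micro: -1; S1 reads c0=5 → after 1×micro: 1 ⇒ (c0=-1, c1=1)
macro 6: S0 reads c0=-1 → after 3×micro: 5; S1 reads c0=-1 → after 1×micro: -2 ⇒ (c0=5, c1=-2)

c1 at macro-step 5 = 1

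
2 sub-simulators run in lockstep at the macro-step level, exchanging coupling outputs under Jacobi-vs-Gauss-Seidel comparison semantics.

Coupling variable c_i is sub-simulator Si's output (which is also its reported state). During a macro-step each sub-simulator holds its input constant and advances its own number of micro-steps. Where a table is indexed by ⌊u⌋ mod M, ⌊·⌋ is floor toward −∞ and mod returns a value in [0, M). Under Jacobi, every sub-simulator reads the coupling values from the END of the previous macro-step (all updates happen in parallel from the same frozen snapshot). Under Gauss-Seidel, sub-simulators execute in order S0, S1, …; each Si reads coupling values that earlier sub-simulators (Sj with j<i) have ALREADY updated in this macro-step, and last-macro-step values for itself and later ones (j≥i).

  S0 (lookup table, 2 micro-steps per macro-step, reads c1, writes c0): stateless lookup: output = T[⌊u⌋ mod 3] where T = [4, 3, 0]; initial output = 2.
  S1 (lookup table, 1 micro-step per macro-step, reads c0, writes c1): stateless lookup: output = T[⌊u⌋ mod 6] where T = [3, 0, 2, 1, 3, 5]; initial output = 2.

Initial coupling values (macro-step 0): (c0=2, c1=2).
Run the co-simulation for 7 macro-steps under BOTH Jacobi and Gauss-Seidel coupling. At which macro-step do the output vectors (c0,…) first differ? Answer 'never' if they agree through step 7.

first divergence at macro-step: 1

[Jacobi] macro 1: S0 reads c1=2 → after 2×micro: 0; S1 reads c0=2 → after 1×micro: 2 ⇒ (c0=0, c1=2)
[Jacobi] macro 2: S0 reads c1=2 → after 2×micro: 0; S1 reads c0=0 → after 1×micro: 3 ⇒ (c0=0, c1=3)
[Jacobi] macro 3: S0 reads c1=3 → after 2×micro: 4; S1 reads c0=0 → after 1×micro: 3 ⇒ (c0=4, c1=3)
[Jacobi] macro 4: S0 reads c1=3 → after 2×micro: 4; S1 reads c0=4 → after 1×micro: 3 ⇒ (c0=4, c1=3)
[Jacobi] macro 5: S0 reads c1=3 → after 2×micro: 4; S1 reads c0=4 → after 1×micro: 3 ⇒ (c0=4, c1=3)
[Jacobi] macro 6: S0 reads c1=3 → after 2×micro: 4; S1 reads c0=4 → after 1×micro: 3 ⇒ (c0=4, c1=3)
[Jacobi] macro 7: S0 reads c1=3 → after 2×micro: 4; S1 reads c0=4 → after 1×micro: 3 ⇒ (c0=4, c1=3)
[Gauss-Seidel] macro 1: S0 reads c1=2 → after 2×micro: 0; S1 reads c0=0 → after 1×micro: 3 ⇒ (c0=0, c1=3)
[Gauss-Seidel] macro 2: S0 reads c1=3 → after 2×micro: 4; S1 reads c0=4 → after 1×micro: 3 ⇒ (c0=4, c1=3)
[Gauss-Seidel] macro 3: S0 reads c1=3 → after 2×micro: 4; S1 reads c0=4 → after 1×micro: 3 ⇒ (c0=4, c1=3)
[Gauss-Seidel] macro 4: S0 reads c1=3 → after 2×micro: 4; S1 reads c0=4 → after 1×micro: 3 ⇒ (c0=4, c1=3)
[Gauss-Seidel] macro 5: S0 reads c1=3 → after 2×micro: 4; S1 reads c0=4 → after 1×micro: 3 ⇒ (c0=4, c1=3)
[Gauss-Seidel] macro 6: S0 reads c1=3 → after 2×micro: 4; S1 reads c0=4 → after 1×micro: 3 ⇒ (c0=4, c1=3)
[Gauss-Seidel] macro 7: S0 reads c1=3 → after 2×micro: 4; S1 reads c0=4 → after 1×micro: 3 ⇒ (c0=4, c1=3)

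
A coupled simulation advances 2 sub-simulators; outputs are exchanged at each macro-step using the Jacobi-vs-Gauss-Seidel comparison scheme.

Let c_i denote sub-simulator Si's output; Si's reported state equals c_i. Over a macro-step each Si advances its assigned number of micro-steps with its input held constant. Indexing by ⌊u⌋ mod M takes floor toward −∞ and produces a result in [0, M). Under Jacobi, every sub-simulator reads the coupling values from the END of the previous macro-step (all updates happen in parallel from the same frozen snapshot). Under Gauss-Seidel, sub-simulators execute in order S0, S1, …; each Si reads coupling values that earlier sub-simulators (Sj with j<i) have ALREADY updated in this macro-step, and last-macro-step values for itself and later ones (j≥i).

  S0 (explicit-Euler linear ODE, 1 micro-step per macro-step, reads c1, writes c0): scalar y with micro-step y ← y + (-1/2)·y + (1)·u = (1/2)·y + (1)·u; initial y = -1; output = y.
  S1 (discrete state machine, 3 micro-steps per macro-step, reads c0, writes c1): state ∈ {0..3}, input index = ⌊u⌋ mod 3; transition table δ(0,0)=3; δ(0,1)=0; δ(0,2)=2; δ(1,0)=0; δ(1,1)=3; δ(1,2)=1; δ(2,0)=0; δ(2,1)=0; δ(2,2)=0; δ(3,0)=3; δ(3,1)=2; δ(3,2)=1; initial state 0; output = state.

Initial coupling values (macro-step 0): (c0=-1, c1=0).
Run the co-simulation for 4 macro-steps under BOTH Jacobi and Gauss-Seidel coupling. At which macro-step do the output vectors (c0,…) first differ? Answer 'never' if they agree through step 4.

[Jacobi] macro 1: S0 reads c1=0 → after 1×micro: -1/2; S1 reads c0=-1 → after 3×micro: 2 ⇒ (c0=-1/2, c1=2)
[Jacobi] macro 2: S0 reads c1=2 → after 1×micro: 7/4; S1 reads c0=-1/2 → after 3×micro: 0 ⇒ (c0=7/4, c1=0)
[Jacobi] macro 3: S0 reads c1=0 → after 1×micro: 7/8; S1 reads c0=7/4 → after 3×micro: 0 ⇒ (c0=7/8, c1=0)
[Jacobi] macro 4: S0 reads c1=0 → after 1×micro: 7/16; S1 reads c0=7/8 → after 3×micro: 3 ⇒ (c0=7/16, c1=3)
[Gauss-Seidel] macro 1: S0 reads c1=0 → after 1×micro: -1/2; S1 reads c0=-1/2 → after 3×micro: 2 ⇒ (c0=-1/2, c1=2)
[Gauss-Seidel] macro 2: S0 reads c1=2 → after 1×micro: 7/4; S1 reads c0=7/4 → after 3×micro: 0 ⇒ (c0=7/4, c1=0)
[Gauss-Seidel] macro 3: S0 reads c1=0 → after 1×micro: 7/8; S1 reads c0=7/8 → after 3×micro: 3 ⇒ (c0=7/8, c1=3)
[Gauss-Seidel] macro 4: S0 reads c1=3 → after 1×micro: 55/16; S1 reads c0=55/16 → after 3×micro: 3 ⇒ (c0=55/16, c1=3)

first divergence at macro-step: 3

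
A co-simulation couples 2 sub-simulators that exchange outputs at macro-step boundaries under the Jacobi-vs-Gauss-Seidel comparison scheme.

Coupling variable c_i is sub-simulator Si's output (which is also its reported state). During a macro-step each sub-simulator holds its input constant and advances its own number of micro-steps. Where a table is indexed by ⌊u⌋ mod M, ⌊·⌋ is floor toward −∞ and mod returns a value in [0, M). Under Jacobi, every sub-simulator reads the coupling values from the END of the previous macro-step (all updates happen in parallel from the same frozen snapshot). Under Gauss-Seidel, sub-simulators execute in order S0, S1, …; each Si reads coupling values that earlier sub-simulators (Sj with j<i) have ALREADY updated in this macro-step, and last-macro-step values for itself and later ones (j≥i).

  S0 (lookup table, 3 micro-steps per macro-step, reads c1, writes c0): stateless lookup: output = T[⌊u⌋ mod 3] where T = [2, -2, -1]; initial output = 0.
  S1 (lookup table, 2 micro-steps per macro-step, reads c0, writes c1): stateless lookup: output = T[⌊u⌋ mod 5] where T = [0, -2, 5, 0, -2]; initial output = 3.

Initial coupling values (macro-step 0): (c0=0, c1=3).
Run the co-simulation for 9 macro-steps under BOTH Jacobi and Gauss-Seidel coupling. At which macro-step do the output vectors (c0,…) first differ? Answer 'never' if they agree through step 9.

[Jacobi] macro 1: S0 reads c1=3 → after 3×micro: 2; S1 reads c0=0 → after 2×micro: 0 ⇒ (c0=2, c1=0)
[Jacobi] macro 2: S0 reads c1=0 → after 3×micro: 2; S1 reads c0=2 → after 2×micro: 5 ⇒ (c0=2, c1=5)
[Jacobi] macro 3: S0 reads c1=5 → after 3×micro: -1; S1 reads c0=2 → after 2×micro: 5 ⇒ (c0=-1, c1=5)
[Jacobi] macro 4: S0 reads c1=5 → after 3×micro: -1; S1 reads c0=-1 → after 2×micro: -2 ⇒ (c0=-1, c1=-2)
[Jacobi] macro 5: S0 reads c1=-2 → after 3×micro: -2; S1 reads c0=-1 → after 2×micro: -2 ⇒ (c0=-2, c1=-2)
[Jacobi] macro 6: S0 reads c1=-2 → after 3×micro: -2; S1 reads c0=-2 → after 2×micro: 0 ⇒ (c0=-2, c1=0)
[Jacobi] macro 7: S0 reads c1=0 → after 3×micro: 2; S1 reads c0=-2 → after 2×micro: 0 ⇒ (c0=2, c1=0)
[Jacobi] macro 8: S0 reads c1=0 → after 3×micro: 2; S1 reads c0=2 → after 2×micro: 5 ⇒ (c0=2, c1=5)
[Jacobi] macro 9: S0 reads c1=5 → after 3×micro: -1; S1 reads c0=2 → after 2×micro: 5 ⇒ (c0=-1, c1=5)
[Gauss-Seidel] macro 1: S0 reads c1=3 → after 3×micro: 2; S1 reads c0=2 → after 2×micro: 5 ⇒ (c0=2, c1=5)
[Gauss-Seidel] macro 2: S0 reads c1=5 → after 3×micro: -1; S1 reads c0=-1 → after 2×micro: -2 ⇒ (c0=-1, c1=-2)
[Gauss-Seidel] macro 3: S0 reads c1=-2 → after 3×micro: -2; S1 reads c0=-2 → after 2×micro: 0 ⇒ (c0=-2, c1=0)
[Gauss-Seidel] macro 4: S0 reads c1=0 → after 3×micro: 2; S1 reads c0=2 → after 2×micro: 5 ⇒ (c0=2, c1=5)
[Gauss-Seidel] macro 5: S0 reads c1=5 → after 3×micro: -1; S1 reads c0=-1 → after 2×micro: -2 ⇒ (c0=-1, c1=-2)
[Gauss-Seidel] macro 6: S0 reads c1=-2 → after 3×micro: -2; S1 reads c0=-2 → after 2×micro: 0 ⇒ (c0=-2, c1=0)
[Gauss-Seidel] macro 7: S0 reads c1=0 → after 3×micro: 2; S1 reads c0=2 → after 2×micro: 5 ⇒ (c0=2, c1=5)
[Gauss-Seidel] macro 8: S0 reads c1=5 → after 3×micro: -1; S1 reads c0=-1 → after 2×micro: -2 ⇒ (c0=-1, c1=-2)
[Gauss-Seidel] macro 9: S0 reads c1=-2 → after 3×micro: -2; S1 reads c0=-2 → after 2×micro: 0 ⇒ (c0=-2, c1=0)

first divergence at macro-step: 1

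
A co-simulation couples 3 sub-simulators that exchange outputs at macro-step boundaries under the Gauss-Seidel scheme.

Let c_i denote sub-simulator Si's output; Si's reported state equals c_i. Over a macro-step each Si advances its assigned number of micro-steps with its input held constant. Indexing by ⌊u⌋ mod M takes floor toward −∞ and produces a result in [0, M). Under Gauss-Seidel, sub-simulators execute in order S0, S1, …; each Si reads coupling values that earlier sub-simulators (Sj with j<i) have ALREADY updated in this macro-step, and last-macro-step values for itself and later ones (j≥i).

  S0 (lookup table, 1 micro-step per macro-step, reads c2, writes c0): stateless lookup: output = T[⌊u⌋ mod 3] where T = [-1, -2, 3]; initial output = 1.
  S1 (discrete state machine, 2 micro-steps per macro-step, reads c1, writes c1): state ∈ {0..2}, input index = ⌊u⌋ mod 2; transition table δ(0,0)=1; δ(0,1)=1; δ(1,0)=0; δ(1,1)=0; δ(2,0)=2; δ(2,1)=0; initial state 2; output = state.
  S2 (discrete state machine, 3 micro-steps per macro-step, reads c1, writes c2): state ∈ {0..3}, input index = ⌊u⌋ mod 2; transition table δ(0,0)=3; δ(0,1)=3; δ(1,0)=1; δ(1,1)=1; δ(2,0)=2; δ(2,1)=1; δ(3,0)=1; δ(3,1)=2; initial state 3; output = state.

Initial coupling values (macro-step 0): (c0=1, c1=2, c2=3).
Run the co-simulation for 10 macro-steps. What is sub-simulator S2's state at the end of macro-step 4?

macro 1: S0 reads c2=3 → after 1×micro: -1; S1 reads c1=2 → after 2×micro: 2; S2 reads c1=2 → after 3×micro: 1 ⇒ (c0=-1, c1=2, c2=1)
macro 2: S0 reads c2=1 → after 1×micro: -2; S1 reads c1=2 → after 2×micro: 2; S2 reads c1=2 → after 3×micro: 1 ⇒ (c0=-2, c1=2, c2=1)
macro 3: S0 reads c2=1 → after 1×micro: -2; S1 reads c1=2 → after 2×micro: 2; S2 reads c1=2 → after 3×micro: 1 ⇒ (c0=-2, c1=2, c2=1)
macro 4: S0 reads c2=1 → after 1×micro: -2; S1 reads c1=2 → after 2×micro: 2; S2 reads c1=2 → after 3×micro: 1 ⇒ (c0=-2, c1=2, c2=1)
macro 5: S0 reads c2=1 → after 1×micro: -2; S1 reads c1=2 → after 2×micro: 2; S2 reads c1=2 → after 3×micro: 1 ⇒ (c0=-2, c1=2, c2=1)
macro 6: S0 reads c2=1 → after 1×micro: -2; S1 reads c1=2 → after 2×micro: 2; S2 reads c1=2 → after 3×micro: 1 ⇒ (c0=-2, c1=2, c2=1)
macro 7: S0 reads c2=1 → after 1×micro: -2; S1 reads c1=2 → after 2×micro: 2; S2 reads c1=2 → after 3×micro: 1 ⇒ (c0=-2, c1=2, c2=1)
macro 8: S0 reads c2=1 → after 1×micro: -2; S1 reads c1=2 → after 2×micro: 2; S2 reads c1=2 → after 3×micro: 1 ⇒ (c0=-2, c1=2, c2=1)
macro 9: S0 reads c2=1 → after 1×micro: -2; S1 reads c1=2 → after 2×micro: 2; S2 reads c1=2 → after 3×micro: 1 ⇒ (c0=-2, c1=2, c2=1)
macro 10: S0 reads c2=1 → after 1×micro: -2; S1 reads c1=2 → after 2×micro: 2; S2 reads c1=2 → after 3×micro: 1 ⇒ (c0=-2, c1=2, c2=1)

S2 state at macro-step 4 = 1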